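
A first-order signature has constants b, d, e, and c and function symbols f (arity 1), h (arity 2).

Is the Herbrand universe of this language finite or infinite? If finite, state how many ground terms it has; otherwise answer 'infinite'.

infinite

The signature has at least one function symbol (f, arity 1) and at least one constant (b).
Iterating f gives infinitely many distinct ground terms: b, f(b), f(f(b)), ...
So the Herbrand universe is infinite.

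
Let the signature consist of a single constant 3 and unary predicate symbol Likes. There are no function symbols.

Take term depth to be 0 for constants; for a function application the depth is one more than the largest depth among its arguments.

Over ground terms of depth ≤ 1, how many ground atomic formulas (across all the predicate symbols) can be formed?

First count ground terms of depth ≤ 1.
With no function symbols every ground term is a constant, so there is exactly 1 ground term at every depth bound.
N_0 = 1
N_1 = 1
So |H| = 1.
Each predicate of arity r yields |H|^r ground atoms (one per choice of an r-tuple from H):
  Likes: 1
Total ground atoms: 1.

1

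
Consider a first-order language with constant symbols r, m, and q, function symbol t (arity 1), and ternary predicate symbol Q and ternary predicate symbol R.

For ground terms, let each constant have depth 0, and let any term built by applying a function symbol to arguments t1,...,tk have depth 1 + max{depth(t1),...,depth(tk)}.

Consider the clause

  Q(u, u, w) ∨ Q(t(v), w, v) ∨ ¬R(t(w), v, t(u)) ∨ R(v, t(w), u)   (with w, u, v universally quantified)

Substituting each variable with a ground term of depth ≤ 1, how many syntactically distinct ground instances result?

Ground terms of depth ≤ 1:
  Count level by level. With function symbols t/1, the terms of depth ≤ k are the 3 constants together with each function applied to depth-≤(k−1) tuples, so N_k = 3 + N_{k-1}.
  N_0 = 3
  N_1 = 3 + 3 = 6
  Explicitly: r, m, q, t(r), t(m), t(q).
So there are 6 ground terms available for substitution.
There are 3 variables to instantiate (w, u, v), each occurring in at least one literal, so different choices give different ground instances.
Number of ground instances = 6^3 = 216.

216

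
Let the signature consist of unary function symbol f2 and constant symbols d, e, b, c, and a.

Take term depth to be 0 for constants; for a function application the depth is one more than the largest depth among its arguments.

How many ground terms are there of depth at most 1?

10

Write N_k for the number of ground terms of depth ≤ k. A term of depth ≤ k is either a constant or a function symbol applied to arguments of depth ≤ k−1, so N_k = 5 + N_{k-1}.
N_0 = 5
N_1 = 5 + 5 = 10
Explicitly: d, e, b, c, a, f2(d), f2(e), f2(b), f2(c), f2(a).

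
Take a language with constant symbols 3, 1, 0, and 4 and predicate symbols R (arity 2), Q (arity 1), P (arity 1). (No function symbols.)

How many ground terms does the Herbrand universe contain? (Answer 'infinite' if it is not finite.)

4

There are no function symbols, so every ground term is one of the 4 constants.
The Herbrand universe is {3, 1, 0, 4}, which is finite with 4 elements.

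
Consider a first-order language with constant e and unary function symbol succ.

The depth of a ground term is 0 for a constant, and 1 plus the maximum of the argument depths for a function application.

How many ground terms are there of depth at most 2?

Let N_k count ground terms of depth at most k. Each non-constant term of depth ≤ k is some function symbol applied to depth-≤(k−1) arguments, giving N_k = 1 + N_{k-1}.
N_0 = 1
N_1 = 1 + 1 = 2
N_2 = 1 + 2 = 3
Explicitly: e, succ(e), succ(succ(e)).

3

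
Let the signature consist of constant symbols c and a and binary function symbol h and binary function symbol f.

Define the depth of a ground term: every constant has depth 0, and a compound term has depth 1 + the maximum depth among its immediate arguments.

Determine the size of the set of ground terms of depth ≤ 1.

10

Let N_k = |{terms of depth ≤ k}|. Then N_0 = 2 and N_k = 2 + N_{k-1}^2 + N_{k-1}^2 for k ≥ 1 (one summand per function symbol, arity giving the exponent).
N_0 = 2
N_1 = 2 + 2^2 + 2^2 = 10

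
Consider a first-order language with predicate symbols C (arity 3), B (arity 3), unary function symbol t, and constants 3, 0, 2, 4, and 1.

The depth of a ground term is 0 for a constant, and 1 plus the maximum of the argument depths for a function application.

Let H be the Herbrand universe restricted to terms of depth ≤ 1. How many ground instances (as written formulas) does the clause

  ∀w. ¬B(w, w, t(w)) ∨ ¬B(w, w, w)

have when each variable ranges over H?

Ground terms of depth ≤ 1:
  Count level by level. With function symbols t/1, the terms of depth ≤ k are the 5 constants together with each function applied to depth-≤(k−1) tuples, so N_k = 5 + N_{k-1}.
  N_0 = 5
  N_1 = 5 + 5 = 10
  Explicitly: 3, 0, 2, 4, 1, t(3), t(0), t(2), t(4), t(1).
So there are 10 ground terms available for substitution.
There is 1 variable to instantiate (w),  occurring in at least one literal, so different choices give different ground instances.
Number of ground instances = 10.

10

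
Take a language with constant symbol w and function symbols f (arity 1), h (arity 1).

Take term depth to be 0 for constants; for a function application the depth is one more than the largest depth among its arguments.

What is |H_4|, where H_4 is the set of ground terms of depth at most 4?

Count level by level. With function symbols f/1, h/1, the terms of depth ≤ k are the 1 constant together with each function applied to depth-≤(k−1) tuples, so N_k = 1 + N_{k-1} + N_{k-1}.
N_0 = 1
N_1 = 1 + 1 + 1 = 3
N_2 = 1 + 3 + 3 = 7
N_3 = 1 + 7 + 7 = 15
N_4 = 1 + 15 + 15 = 31

31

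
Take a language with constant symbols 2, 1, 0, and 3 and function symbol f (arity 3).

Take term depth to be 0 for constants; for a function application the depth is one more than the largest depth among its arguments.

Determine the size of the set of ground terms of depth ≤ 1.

Let N_k count ground terms of depth at most k. Each non-constant term of depth ≤ k is some function symbol applied to depth-≤(k−1) arguments, giving N_k = 4 + N_{k-1}^3.
N_0 = 4
N_1 = 4 + 4^3 = 68

68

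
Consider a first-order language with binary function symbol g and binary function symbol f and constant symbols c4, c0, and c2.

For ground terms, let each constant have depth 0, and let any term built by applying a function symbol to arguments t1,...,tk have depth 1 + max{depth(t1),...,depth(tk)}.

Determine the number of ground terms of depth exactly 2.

Let N_k count ground terms of depth at most k. Each non-constant term of depth ≤ k is some function symbol applied to depth-≤(k−1) arguments, giving N_k = 3 + N_{k-1}^2 + N_{k-1}^2.
N_0 = 3
N_1 = 3 + 3^2 + 3^2 = 21
N_2 = 3 + 21^2 + 21^2 = 885
Terms of depth exactly 2: N_2 − N_1 = 885 − 21 = 864.

864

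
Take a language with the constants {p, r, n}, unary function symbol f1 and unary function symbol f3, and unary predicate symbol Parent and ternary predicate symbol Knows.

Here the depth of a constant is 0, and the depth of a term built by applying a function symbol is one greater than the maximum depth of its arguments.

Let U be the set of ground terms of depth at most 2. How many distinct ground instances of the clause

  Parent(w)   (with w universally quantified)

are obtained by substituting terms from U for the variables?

Ground terms of depth ≤ 2:
  Let N_k count ground terms of depth at most k. Each non-constant term of depth ≤ k is some function symbol applied to depth-≤(k−1) arguments, giving N_k = 3 + N_{k-1} + N_{k-1}.
  N_0 = 3
  N_1 = 3 + 3 + 3 = 9
  N_2 = 3 + 9 + 9 = 21
So there are 21 ground terms available for substitution.
The body mentions the single quantified variable w; since ground terms form a free algebra, no two substitutions collapse to the same formula.
Number of ground instances = 21.

21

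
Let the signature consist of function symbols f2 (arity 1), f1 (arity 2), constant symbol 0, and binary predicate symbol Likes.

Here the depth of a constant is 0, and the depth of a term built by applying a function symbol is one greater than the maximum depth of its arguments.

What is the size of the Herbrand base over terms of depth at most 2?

169

First count ground terms of depth ≤ 2.
Let N_k = |{terms of depth ≤ k}|. Then N_0 = 1 and N_k = 1 + N_{k-1} + N_{k-1}^2 for k ≥ 1 (one summand per function symbol, arity giving the exponent).
N_0 = 1
N_1 = 1 + 1 + 1^2 = 3
N_2 = 1 + 3 + 3^2 = 13
So |H| = 13.
Each predicate of arity r yields |H|^r ground atoms (one per choice of an r-tuple from H):
  Likes: 13^2 = 169
Total ground atoms: 169.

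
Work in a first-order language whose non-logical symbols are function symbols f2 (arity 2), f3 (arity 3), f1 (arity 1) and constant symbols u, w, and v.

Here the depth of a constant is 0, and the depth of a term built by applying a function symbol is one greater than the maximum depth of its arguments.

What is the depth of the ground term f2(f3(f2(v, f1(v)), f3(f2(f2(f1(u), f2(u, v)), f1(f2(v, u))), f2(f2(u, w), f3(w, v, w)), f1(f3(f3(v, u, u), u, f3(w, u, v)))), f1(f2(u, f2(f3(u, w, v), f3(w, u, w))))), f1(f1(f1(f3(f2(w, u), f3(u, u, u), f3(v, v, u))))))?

6

depth(f1(v)) = 1 + depth(v) = 1 + 0 = 1
depth(f2(v, f1(v))) = 1 + max(0, 1) = 2
depth(f1(u)) = 1 + depth(u) = 1 + 0 = 1
depth(f2(u, v)) = 1 + max(0, 0) = 1
depth(f2(f1(u), f2(u, v))) = 1 + max(1, 1) = 2
depth(f2(v, u)) = 1 + max(0, 0) = 1
depth(f1(f2(v, u))) = 1 + depth(f2(v, u)) = 1 + 1 = 2
depth(f2(f2(f1(u), f2(u, v)), f1(f2(v, u)))) = 1 + max(2, 2) = 3
depth(f2(u, w)) = 1 + max(0, 0) = 1
depth(f3(w, v, w)) = 1 + max(0, 0, 0) = 1
depth(f2(f2(u, w), f3(w, v, w))) = 1 + max(1, 1) = 2
depth(f3(v, u, u)) = 1 + max(0, 0, 0) = 1
depth(f3(w, u, v)) = 1 + max(0, 0, 0) = 1
depth(f3(f3(v, u, u), u, f3(w, u, v))) = 1 + max(1, 0, 1) = 2
depth(f1(f3(f3(v, u, u), u, f3(w, u, v)))) = 1 + depth(f3(f3(v, u, u), u, f3(w, u, v))) = 1 + 2 = 3
depth(f3(f2(f2(f1(u), f2(u, v)), f1(f2(v, u))), f2(f2(u, w), f3(w, v, w)), f1(f3(f3(v, u, u), u, f3(w, u, v))))) = 1 + max(3, 2, 3) = 4
depth(f3(u, w, v)) = 1 + max(0, 0, 0) = 1
depth(f3(w, u, w)) = 1 + max(0, 0, 0) = 1
depth(f2(f3(u, w, v), f3(w, u, w))) = 1 + max(1, 1) = 2
depth(f2(u, f2(f3(u, w, v), f3(w, u, w)))) = 1 + max(0, 2) = 3
depth(f1(f2(u, f2(f3(u, w, v), f3(w, u, w))))) = 1 + depth(f2(u, f2(f3(u, w, v), f3(w, u, w)))) = 1 + 3 = 4
depth(f3(f2(v, f1(v)), f3(f2(f2(f1(u), f2(u, v)), f1(f2(v, u))), f2(f2(u, w), f3(w, v, w)), f1(f3(f3(v, u, u), u, f3(w, u, v)))), f1(f2(u, f2(f3(u, w, v), f3(w, u, w)))))) = 1 + max(2, 4, 4) = 5
depth(f2(w, u)) = 1 + max(0, 0) = 1
depth(f3(u, u, u)) = 1 + max(0, 0, 0) = 1
depth(f3(v, v, u)) = 1 + max(0, 0, 0) = 1
depth(f3(f2(w, u), f3(u, u, u), f3(v, v, u))) = 1 + max(1, 1, 1) = 2
depth(f1(f3(f2(w, u), f3(u, u, u), f3(v, v, u)))) = 1 + depth(f3(f2(w, u), f3(u, u, u), f3(v, v, u))) = 1 + 2 = 3
depth(f1(f1(f3(f2(w, u), f3(u, u, u), f3(v, v, u))))) = 1 + depth(f1(f3(f2(w, u), f3(u, u, u), f3(v, v, u)))) = 1 + 3 = 4
depth(f1(f1(f1(f3(f2(w, u), f3(u, u, u), f3(v, v, u)))))) = 1 + depth(f1(f1(f3(f2(w, u), f3(u, u, u), f3(v, v, u))))) = 1 + 4 = 5
depth(f2(f3(f2(v, f1(v)), f3(f2(f2(f1(u), f2(u, v)), f1(f2(v, u))), f2(f2(u, w), f3(w, v, w)), f1(f3(f3(v, u, u), u, f3(w, u, v)))), f1(f2(u, f2(f3(u, w, v), f3(w, u, w))))), f1(f1(f1(f3(f2(w, u), f3(u, u, u), f3(v, v, u))))))) = 1 + max(5, 5) = 6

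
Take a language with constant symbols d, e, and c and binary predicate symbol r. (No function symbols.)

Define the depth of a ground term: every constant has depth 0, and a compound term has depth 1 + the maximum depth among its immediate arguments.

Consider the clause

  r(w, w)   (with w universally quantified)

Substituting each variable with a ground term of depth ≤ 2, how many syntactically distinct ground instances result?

Ground terms of depth ≤ 2:
  With no function symbols every ground term is a constant, so there are exactly 3 ground terms at every depth bound.
  N_0 = 3
  N_1 = 3
  N_2 = 3
  Explicitly: d, e, c.
So there are 3 ground terms available for substitution.
The body mentions the single quantified variable w; since ground terms form a free algebra, no two substitutions collapse to the same formula.
Number of ground instances = 3.

3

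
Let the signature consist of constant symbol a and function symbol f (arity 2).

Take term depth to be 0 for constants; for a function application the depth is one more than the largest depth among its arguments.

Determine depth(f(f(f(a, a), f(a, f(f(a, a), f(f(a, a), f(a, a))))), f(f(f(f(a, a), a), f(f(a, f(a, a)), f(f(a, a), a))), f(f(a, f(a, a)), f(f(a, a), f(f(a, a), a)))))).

6

depth(f(a, a)) = 1 + max(0, 0) = 1
depth(f(f(a, a), f(a, a))) = 1 + max(1, 1) = 2
depth(f(f(a, a), f(f(a, a), f(a, a)))) = 1 + max(1, 2) = 3
depth(f(a, f(f(a, a), f(f(a, a), f(a, a))))) = 1 + max(0, 3) = 4
depth(f(f(a, a), f(a, f(f(a, a), f(f(a, a), f(a, a)))))) = 1 + max(1, 4) = 5
depth(f(f(a, a), a)) = 1 + max(1, 0) = 2
depth(f(a, f(a, a))) = 1 + max(0, 1) = 2
depth(f(f(a, f(a, a)), f(f(a, a), a))) = 1 + max(2, 2) = 3
depth(f(f(f(a, a), a), f(f(a, f(a, a)), f(f(a, a), a)))) = 1 + max(2, 3) = 4
depth(f(f(a, a), f(f(a, a), a))) = 1 + max(1, 2) = 3
depth(f(f(a, f(a, a)), f(f(a, a), f(f(a, a), a)))) = 1 + max(2, 3) = 4
depth(f(f(f(f(a, a), a), f(f(a, f(a, a)), f(f(a, a), a))), f(f(a, f(a, a)), f(f(a, a), f(f(a, a), a))))) = 1 + max(4, 4) = 5
depth(f(f(f(a, a), f(a, f(f(a, a), f(f(a, a), f(a, a))))), f(f(f(f(a, a), a), f(f(a, f(a, a)), f(f(a, a), a))), f(f(a, f(a, a)), f(f(a, a), f(f(a, a), a)))))) = 1 + max(5, 5) = 6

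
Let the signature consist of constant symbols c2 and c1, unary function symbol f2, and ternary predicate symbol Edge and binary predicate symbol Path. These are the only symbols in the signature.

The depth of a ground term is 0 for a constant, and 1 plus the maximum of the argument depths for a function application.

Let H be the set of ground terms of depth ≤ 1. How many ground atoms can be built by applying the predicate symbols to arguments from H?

First count ground terms of depth ≤ 1.
Write N_k for the number of ground terms of depth ≤ k. A term of depth ≤ k is either a constant or a function symbol applied to arguments of depth ≤ k−1, so N_k = 2 + N_{k-1}.
N_0 = 2
N_1 = 2 + 2 = 4
So |H| = 4.
For each predicate symbol, the number of ground atoms is |H| raised to its arity; summing:
  Edge: 4^3 = 64;  Path: 4^2 = 16
Total ground atoms: 64 + 16 = 80.

80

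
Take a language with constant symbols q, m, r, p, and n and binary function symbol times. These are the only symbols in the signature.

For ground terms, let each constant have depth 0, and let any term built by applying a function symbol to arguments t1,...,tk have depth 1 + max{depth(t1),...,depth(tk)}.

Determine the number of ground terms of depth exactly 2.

875

Write N_k for the number of ground terms of depth ≤ k. A term of depth ≤ k is either a constant or a function symbol applied to arguments of depth ≤ k−1, so N_k = 5 + N_{k-1}^2.
N_0 = 5
N_1 = 5 + 5^2 = 30
N_2 = 5 + 30^2 = 905
Terms of depth exactly 2: N_2 − N_1 = 905 − 30 = 875.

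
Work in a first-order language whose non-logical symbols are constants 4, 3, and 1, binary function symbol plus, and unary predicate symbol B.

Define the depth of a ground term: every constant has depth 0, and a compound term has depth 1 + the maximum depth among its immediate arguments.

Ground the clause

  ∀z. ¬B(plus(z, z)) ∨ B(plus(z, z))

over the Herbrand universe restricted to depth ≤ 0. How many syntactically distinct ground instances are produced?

Ground terms of depth ≤ 0:
  If N_k denotes the number of depth-≤k ground terms, the 3 constants give N_0 = 3, and each function symbol of arity r contributes N_{k-1}^r new terms at level k: N_k = 3 + N_{k-1}^2.
  N_0 = 3
  Explicitly: 4, 3, 1.
So there are 3 ground terms available for substitution.
The body mentions the single quantified variable z; since ground terms form a free algebra, no two substitutions collapse to the same formula.
Number of ground instances = 3.

3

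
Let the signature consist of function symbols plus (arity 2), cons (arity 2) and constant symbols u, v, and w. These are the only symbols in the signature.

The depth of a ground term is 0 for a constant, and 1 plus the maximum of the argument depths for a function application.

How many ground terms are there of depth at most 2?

885

Let N_k count ground terms of depth at most k. Each non-constant term of depth ≤ k is some function symbol applied to depth-≤(k−1) arguments, giving N_k = 3 + N_{k-1}^2 + N_{k-1}^2.
N_0 = 3
N_1 = 3 + 3^2 + 3^2 = 21
N_2 = 3 + 21^2 + 21^2 = 885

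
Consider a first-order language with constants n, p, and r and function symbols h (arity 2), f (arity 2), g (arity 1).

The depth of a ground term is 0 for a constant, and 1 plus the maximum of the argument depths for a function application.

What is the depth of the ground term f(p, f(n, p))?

2

depth(f(n, p)) = 1 + max(0, 0) = 1
depth(f(p, f(n, p))) = 1 + max(0, 1) = 2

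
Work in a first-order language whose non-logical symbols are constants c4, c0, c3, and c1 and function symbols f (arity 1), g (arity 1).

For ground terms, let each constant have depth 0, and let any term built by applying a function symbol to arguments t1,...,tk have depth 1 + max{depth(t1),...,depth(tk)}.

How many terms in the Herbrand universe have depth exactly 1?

8

Write N_k for the number of ground terms of depth ≤ k. A term of depth ≤ k is either a constant or a function symbol applied to arguments of depth ≤ k−1, so N_k = 4 + N_{k-1} + N_{k-1}.
N_0 = 4
N_1 = 4 + 4 + 4 = 12
Terms of depth exactly 1: N_1 − N_0 = 12 − 4 = 8.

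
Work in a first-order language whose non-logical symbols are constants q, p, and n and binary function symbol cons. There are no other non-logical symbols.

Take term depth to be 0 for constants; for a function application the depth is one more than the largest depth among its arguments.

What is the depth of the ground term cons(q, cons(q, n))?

depth(cons(q, n)) = 1 + max(0, 0) = 1
depth(cons(q, cons(q, n))) = 1 + max(0, 1) = 2

2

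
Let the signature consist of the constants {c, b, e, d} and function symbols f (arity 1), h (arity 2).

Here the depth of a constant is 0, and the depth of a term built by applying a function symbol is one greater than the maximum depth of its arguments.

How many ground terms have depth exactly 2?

If N_k denotes the number of depth-≤k ground terms, the 4 constants give N_0 = 4, and each function symbol of arity r contributes N_{k-1}^r new terms at level k: N_k = 4 + N_{k-1} + N_{k-1}^2.
N_0 = 4
N_1 = 4 + 4 + 4^2 = 24
N_2 = 4 + 24 + 24^2 = 604
Terms of depth exactly 2: N_2 − N_1 = 604 − 24 = 580.

580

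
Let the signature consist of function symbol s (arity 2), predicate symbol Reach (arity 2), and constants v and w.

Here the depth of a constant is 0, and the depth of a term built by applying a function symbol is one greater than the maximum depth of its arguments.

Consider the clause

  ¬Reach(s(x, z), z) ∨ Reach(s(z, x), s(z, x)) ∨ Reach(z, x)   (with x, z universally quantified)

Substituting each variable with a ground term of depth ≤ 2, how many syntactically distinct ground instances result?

1444

Ground terms of depth ≤ 2:
  Write N_k for the number of ground terms of depth ≤ k. A term of depth ≤ k is either a constant or a function symbol applied to arguments of depth ≤ k−1, so N_k = 2 + N_{k-1}^2.
  N_0 = 2
  N_1 = 2 + 2^2 = 6
  N_2 = 2 + 6^2 = 38
So there are 38 ground terms available for substitution.
Each of x, z ranges independently over the available ground terms, and distinct assignments produce distinct instances.
Number of ground instances = 38^2 = 1444.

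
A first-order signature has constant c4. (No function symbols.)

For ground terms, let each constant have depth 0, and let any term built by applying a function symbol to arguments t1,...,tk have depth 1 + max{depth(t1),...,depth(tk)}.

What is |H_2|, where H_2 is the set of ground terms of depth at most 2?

With no function symbols every ground term is a constant, so there is exactly 1 ground term at every depth bound.
N_0 = 1
N_1 = 1
N_2 = 1

1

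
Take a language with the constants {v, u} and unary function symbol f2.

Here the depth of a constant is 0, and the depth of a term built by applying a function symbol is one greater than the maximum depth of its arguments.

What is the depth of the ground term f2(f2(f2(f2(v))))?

4

depth(f2(v)) = 1 + depth(v) = 1 + 0 = 1
depth(f2(f2(v))) = 1 + depth(f2(v)) = 1 + 1 = 2
depth(f2(f2(f2(v)))) = 1 + depth(f2(f2(v))) = 1 + 2 = 3
depth(f2(f2(f2(f2(v))))) = 1 + depth(f2(f2(f2(v)))) = 1 + 3 = 4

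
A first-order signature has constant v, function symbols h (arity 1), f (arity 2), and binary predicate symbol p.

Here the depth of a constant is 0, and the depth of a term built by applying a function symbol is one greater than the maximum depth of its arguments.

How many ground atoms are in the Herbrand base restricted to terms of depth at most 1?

First count ground terms of depth ≤ 1.
If N_k denotes the number of depth-≤k ground terms, the 1 constant gives N_0 = 1, and each function symbol of arity r contributes N_{k-1}^r new terms at level k: N_k = 1 + N_{k-1} + N_{k-1}^2.
N_0 = 1
N_1 = 1 + 1 + 1^2 = 3
So |H| = 3.
A ground atom is a predicate applied to a tuple of terms from H, so the count is the sum over predicates of |H|^arity:
  p: 3^2 = 9
Total ground atoms: 9.

9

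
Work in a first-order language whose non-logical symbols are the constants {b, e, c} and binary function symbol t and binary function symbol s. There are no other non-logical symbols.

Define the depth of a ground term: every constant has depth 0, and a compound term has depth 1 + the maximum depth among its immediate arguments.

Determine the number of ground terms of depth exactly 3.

Write N_k for the number of ground terms of depth ≤ k. A term of depth ≤ k is either a constant or a function symbol applied to arguments of depth ≤ k−1, so N_k = 3 + N_{k-1}^2 + N_{k-1}^2.
N_0 = 3
N_1 = 3 + 3^2 + 3^2 = 21
N_2 = 3 + 21^2 + 21^2 = 885
N_3 = 3 + 885^2 + 885^2 = 1566453
Terms of depth exactly 3: N_3 − N_2 = 1566453 − 885 = 1565568.

1565568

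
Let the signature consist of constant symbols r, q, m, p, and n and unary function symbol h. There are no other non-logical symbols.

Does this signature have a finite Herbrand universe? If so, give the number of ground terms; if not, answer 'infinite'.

The signature has at least one function symbol (h, arity 1) and at least one constant (r).
Iterating h gives infinitely many distinct ground terms: r, h(r), h(h(r)), ...
So the Herbrand universe is infinite.

infinite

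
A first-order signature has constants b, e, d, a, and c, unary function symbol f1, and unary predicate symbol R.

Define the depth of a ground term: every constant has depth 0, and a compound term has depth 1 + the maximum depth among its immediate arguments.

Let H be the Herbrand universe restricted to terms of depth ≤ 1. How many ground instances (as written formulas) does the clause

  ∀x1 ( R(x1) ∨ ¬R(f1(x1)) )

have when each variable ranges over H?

10

Ground terms of depth ≤ 1:
  Let N_k = |{terms of depth ≤ k}|. Then N_0 = 5 and N_k = 5 + N_{k-1} for k ≥ 1 (one summand per function symbol, arity giving the exponent).
  N_0 = 5
  N_1 = 5 + 5 = 10
  Explicitly: b, e, d, a, c, f1(b), f1(e), f1(d), f1(a), f1(c).
So there are 10 ground terms available for substitution.
The body mentions the single quantified variable x1; since ground terms form a free algebra, no two substitutions collapse to the same formula.
Number of ground instances = 10.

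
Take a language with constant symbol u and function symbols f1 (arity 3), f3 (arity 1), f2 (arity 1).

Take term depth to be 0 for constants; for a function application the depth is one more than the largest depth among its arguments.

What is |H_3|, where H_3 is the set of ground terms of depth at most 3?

389164

Count level by level. With function symbols f1/3, f3/1, f2/1, the terms of depth ≤ k are the 1 constant together with each function applied to depth-≤(k−1) tuples, so N_k = 1 + N_{k-1}^3 + N_{k-1} + N_{k-1}.
N_0 = 1
N_1 = 1 + 1^3 + 1 + 1 = 4
N_2 = 1 + 4^3 + 4 + 4 = 73
N_3 = 1 + 73^3 + 73 + 73 = 389164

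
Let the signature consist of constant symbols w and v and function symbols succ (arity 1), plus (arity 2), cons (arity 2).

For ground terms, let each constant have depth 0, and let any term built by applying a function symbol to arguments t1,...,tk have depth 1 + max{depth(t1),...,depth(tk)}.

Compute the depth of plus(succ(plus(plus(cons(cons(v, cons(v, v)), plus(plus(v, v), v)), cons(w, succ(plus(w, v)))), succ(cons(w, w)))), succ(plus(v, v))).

depth(cons(v, v)) = 1 + max(0, 0) = 1
depth(cons(v, cons(v, v))) = 1 + max(0, 1) = 2
depth(plus(v, v)) = 1 + max(0, 0) = 1
depth(plus(plus(v, v), v)) = 1 + max(1, 0) = 2
depth(cons(cons(v, cons(v, v)), plus(plus(v, v), v))) = 1 + max(2, 2) = 3
depth(plus(w, v)) = 1 + max(0, 0) = 1
depth(succ(plus(w, v))) = 1 + depth(plus(w, v)) = 1 + 1 = 2
depth(cons(w, succ(plus(w, v)))) = 1 + max(0, 2) = 3
depth(plus(cons(cons(v, cons(v, v)), plus(plus(v, v), v)), cons(w, succ(plus(w, v))))) = 1 + max(3, 3) = 4
depth(cons(w, w)) = 1 + max(0, 0) = 1
depth(succ(cons(w, w))) = 1 + depth(cons(w, w)) = 1 + 1 = 2
depth(plus(plus(cons(cons(v, cons(v, v)), plus(plus(v, v), v)), cons(w, succ(plus(w, v)))), succ(cons(w, w)))) = 1 + max(4, 2) = 5
depth(succ(plus(plus(cons(cons(v, cons(v, v)), plus(plus(v, v), v)), cons(w, succ(plus(w, v)))), succ(cons(w, w))))) = 1 + depth(plus(plus(cons(cons(v, cons(v, v)), plus(plus(v, v), v)), cons(w, succ(plus(w, v)))), succ(cons(w, w)))) = 1 + 5 = 6
depth(succ(plus(v, v))) = 1 + depth(plus(v, v)) = 1 + 1 = 2
depth(plus(succ(plus(plus(cons(cons(v, cons(v, v)), plus(plus(v, v), v)), cons(w, succ(plus(w, v)))), succ(cons(w, w)))), succ(plus(v, v)))) = 1 + max(6, 2) = 7

7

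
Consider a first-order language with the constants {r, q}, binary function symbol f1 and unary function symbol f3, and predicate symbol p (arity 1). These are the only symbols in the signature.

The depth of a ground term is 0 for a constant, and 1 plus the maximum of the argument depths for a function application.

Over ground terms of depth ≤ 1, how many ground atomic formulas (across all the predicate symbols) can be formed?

8

First count ground terms of depth ≤ 1.
Let N_k count ground terms of depth at most k. Each non-constant term of depth ≤ k is some function symbol applied to depth-≤(k−1) arguments, giving N_k = 2 + N_{k-1}^2 + N_{k-1}.
N_0 = 2
N_1 = 2 + 2^2 + 2 = 8
So |H| = 8.
Ground atoms are formed by filling each argument slot of a predicate with a term from H, so an r-ary predicate gives |H|^r atoms:
  p: 8
Total ground atoms: 8.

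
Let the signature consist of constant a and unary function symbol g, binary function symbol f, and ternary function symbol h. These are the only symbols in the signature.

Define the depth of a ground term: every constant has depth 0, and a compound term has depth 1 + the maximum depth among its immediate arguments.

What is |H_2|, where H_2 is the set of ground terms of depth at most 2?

Write N_k for the number of ground terms of depth ≤ k. A term of depth ≤ k is either a constant or a function symbol applied to arguments of depth ≤ k−1, so N_k = 1 + N_{k-1} + N_{k-1}^2 + N_{k-1}^3.
N_0 = 1
N_1 = 1 + 1 + 1^2 + 1^3 = 4
N_2 = 1 + 4 + 4^2 + 4^3 = 85

85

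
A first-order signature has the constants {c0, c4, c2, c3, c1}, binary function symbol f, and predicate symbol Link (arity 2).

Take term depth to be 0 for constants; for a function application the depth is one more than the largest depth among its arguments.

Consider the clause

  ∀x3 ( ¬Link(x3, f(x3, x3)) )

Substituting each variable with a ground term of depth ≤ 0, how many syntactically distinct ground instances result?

5

Ground terms of depth ≤ 0:
  If N_k denotes the number of depth-≤k ground terms, the 5 constants give N_0 = 5, and each function symbol of arity r contributes N_{k-1}^r new terms at level k: N_k = 5 + N_{k-1}^2.
  N_0 = 5
  Explicitly: c0, c4, c2, c3, c1.
So there are 5 ground terms available for substitution.
The variable x3 ranges independently over the available ground terms, and distinct assignments produce distinct instances.
Number of ground instances = 5.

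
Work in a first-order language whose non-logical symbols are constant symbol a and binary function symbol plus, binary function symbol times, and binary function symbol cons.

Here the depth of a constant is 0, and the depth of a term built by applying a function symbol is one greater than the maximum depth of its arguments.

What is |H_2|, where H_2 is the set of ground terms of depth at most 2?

Write N_k for the number of ground terms of depth ≤ k. A term of depth ≤ k is either a constant or a function symbol applied to arguments of depth ≤ k−1, so N_k = 1 + N_{k-1}^2 + N_{k-1}^2 + N_{k-1}^2.
N_0 = 1
N_1 = 1 + 1^2 + 1^2 + 1^2 = 4
N_2 = 1 + 4^2 + 4^2 + 4^2 = 49

49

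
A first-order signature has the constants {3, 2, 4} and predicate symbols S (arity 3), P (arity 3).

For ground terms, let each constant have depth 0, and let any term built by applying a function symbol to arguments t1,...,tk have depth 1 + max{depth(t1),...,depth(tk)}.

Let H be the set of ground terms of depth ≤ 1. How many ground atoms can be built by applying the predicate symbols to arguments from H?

54

First count ground terms of depth ≤ 1.
With no function symbols every ground term is a constant, so there are exactly 3 ground terms at every depth bound.
N_0 = 3
N_1 = 3
So |H| = 3.
A ground atom is a predicate applied to a tuple of terms from H, so the count is the sum over predicates of |H|^arity:
  S: 3^3 = 27;  P: 3^3 = 27
Total ground atoms: 27 + 27 = 54.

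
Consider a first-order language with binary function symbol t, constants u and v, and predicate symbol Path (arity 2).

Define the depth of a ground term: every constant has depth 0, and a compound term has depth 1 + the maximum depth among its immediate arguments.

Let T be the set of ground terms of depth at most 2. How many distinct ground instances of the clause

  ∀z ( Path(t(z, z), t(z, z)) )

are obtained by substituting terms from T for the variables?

Ground terms of depth ≤ 2:
  Count level by level. With function symbols t/2, the terms of depth ≤ k are the 2 constants together with each function applied to depth-≤(k−1) tuples, so N_k = 2 + N_{k-1}^2.
  N_0 = 2
  N_1 = 2 + 2^2 = 6
  N_2 = 2 + 6^2 = 38
So there are 38 ground terms available for substitution.
There is 1 variable to instantiate (z),  occurring in at least one literal, so different choices give different ground instances.
Number of ground instances = 38.

38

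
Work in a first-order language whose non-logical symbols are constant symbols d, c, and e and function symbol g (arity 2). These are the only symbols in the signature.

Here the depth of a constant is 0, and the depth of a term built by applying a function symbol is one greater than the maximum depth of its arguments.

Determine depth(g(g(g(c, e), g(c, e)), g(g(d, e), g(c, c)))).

depth(g(c, e)) = 1 + max(0, 0) = 1
depth(g(g(c, e), g(c, e))) = 1 + max(1, 1) = 2
depth(g(d, e)) = 1 + max(0, 0) = 1
depth(g(c, c)) = 1 + max(0, 0) = 1
depth(g(g(d, e), g(c, c))) = 1 + max(1, 1) = 2
depth(g(g(g(c, e), g(c, e)), g(g(d, e), g(c, c)))) = 1 + max(2, 2) = 3

3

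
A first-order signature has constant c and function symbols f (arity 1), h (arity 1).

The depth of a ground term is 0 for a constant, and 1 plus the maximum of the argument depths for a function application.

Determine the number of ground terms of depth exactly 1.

Count level by level. With function symbols f/1, h/1, the terms of depth ≤ k are the 1 constant together with each function applied to depth-≤(k−1) tuples, so N_k = 1 + N_{k-1} + N_{k-1}.
N_0 = 1
N_1 = 1 + 1 + 1 = 3
Terms of depth exactly 1: N_1 − N_0 = 3 − 1 = 2.

2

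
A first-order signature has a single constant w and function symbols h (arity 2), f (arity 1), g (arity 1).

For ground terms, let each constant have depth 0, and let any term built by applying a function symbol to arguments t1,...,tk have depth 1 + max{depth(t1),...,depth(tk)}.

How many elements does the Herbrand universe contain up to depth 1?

Write N_k for the number of ground terms of depth ≤ k. A term of depth ≤ k is either a constant or a function symbol applied to arguments of depth ≤ k−1, so N_k = 1 + N_{k-1}^2 + N_{k-1} + N_{k-1}.
N_0 = 1
N_1 = 1 + 1^2 + 1 + 1 = 4
Explicitly: w, h(w, w), f(w), g(w).

4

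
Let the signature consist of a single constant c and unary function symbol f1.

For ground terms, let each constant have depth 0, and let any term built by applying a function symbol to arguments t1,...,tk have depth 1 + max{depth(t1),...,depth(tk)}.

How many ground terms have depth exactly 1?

Let N_k = |{terms of depth ≤ k}|. Then N_0 = 1 and N_k = 1 + N_{k-1} for k ≥ 1 (one summand per function symbol, arity giving the exponent).
N_0 = 1
N_1 = 1 + 1 = 2
Terms of depth exactly 1: N_1 − N_0 = 2 − 1 = 1.

1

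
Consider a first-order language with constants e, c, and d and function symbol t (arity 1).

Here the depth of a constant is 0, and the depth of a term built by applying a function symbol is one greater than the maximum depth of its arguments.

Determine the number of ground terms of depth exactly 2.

3

If N_k denotes the number of depth-≤k ground terms, the 3 constants give N_0 = 3, and each function symbol of arity r contributes N_{k-1}^r new terms at level k: N_k = 3 + N_{k-1}.
N_0 = 3
N_1 = 3 + 3 = 6
N_2 = 3 + 6 = 9
Terms of depth exactly 2: N_2 − N_1 = 9 − 6 = 3.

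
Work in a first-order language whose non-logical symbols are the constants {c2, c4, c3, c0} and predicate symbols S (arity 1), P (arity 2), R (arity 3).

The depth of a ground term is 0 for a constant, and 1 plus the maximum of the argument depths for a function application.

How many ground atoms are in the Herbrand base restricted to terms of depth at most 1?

First count ground terms of depth ≤ 1.
With no function symbols every ground term is a constant, so there are exactly 4 ground terms at every depth bound.
N_0 = 4
N_1 = 4
Explicitly: c2, c4, c3, c0.
So |H| = 4.
Ground atoms are formed by filling each argument slot of a predicate with a term from H, so an r-ary predicate gives |H|^r atoms:
  S: 4;  P: 4^2 = 16;  R: 4^3 = 64
Total ground atoms: 4 + 16 + 64 = 84.

84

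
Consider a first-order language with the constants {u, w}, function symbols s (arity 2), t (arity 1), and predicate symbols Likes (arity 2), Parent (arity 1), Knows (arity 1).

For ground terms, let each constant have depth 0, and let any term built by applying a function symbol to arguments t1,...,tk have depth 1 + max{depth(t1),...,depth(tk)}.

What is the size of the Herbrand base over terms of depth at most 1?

80

First count ground terms of depth ≤ 1.
Count level by level. With function symbols s/2, t/1, the terms of depth ≤ k are the 2 constants together with each function applied to depth-≤(k−1) tuples, so N_k = 2 + N_{k-1}^2 + N_{k-1}.
N_0 = 2
N_1 = 2 + 2^2 + 2 = 8
Explicitly: u, w, s(u, u), s(u, w), s(w, u), s(w, w), t(u), t(w).
So |H| = 8.
A ground atom is a predicate applied to a tuple of terms from H, so the count is the sum over predicates of |H|^arity:
  Likes: 8^2 = 64;  Parent: 8;  Knows: 8
Total ground atoms: 64 + 8 + 8 = 80.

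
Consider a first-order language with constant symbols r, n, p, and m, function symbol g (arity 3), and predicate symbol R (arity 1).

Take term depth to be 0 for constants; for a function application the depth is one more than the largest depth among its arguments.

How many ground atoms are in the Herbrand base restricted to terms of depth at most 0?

First count ground terms of depth ≤ 0.
Write N_k for the number of ground terms of depth ≤ k. A term of depth ≤ k is either a constant or a function symbol applied to arguments of depth ≤ k−1, so N_k = 4 + N_{k-1}^3.
N_0 = 4
So |H| = 4.
For each predicate symbol, the number of ground atoms is |H| raised to its arity; summing:
  R: 4
Total ground atoms: 4.

4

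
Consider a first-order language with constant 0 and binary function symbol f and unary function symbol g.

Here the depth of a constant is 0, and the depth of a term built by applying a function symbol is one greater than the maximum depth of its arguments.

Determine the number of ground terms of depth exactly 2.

10

Let N_k = |{terms of depth ≤ k}|. Then N_0 = 1 and N_k = 1 + N_{k-1}^2 + N_{k-1} for k ≥ 1 (one summand per function symbol, arity giving the exponent).
N_0 = 1
N_1 = 1 + 1^2 + 1 = 3
N_2 = 1 + 3^2 + 3 = 13
Terms of depth exactly 2: N_2 − N_1 = 13 − 3 = 10.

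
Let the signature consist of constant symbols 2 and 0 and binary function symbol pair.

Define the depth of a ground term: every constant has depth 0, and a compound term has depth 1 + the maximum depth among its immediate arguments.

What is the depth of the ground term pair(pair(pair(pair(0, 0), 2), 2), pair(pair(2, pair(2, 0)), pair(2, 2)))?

4

depth(pair(0, 0)) = 1 + max(0, 0) = 1
depth(pair(pair(0, 0), 2)) = 1 + max(1, 0) = 2
depth(pair(pair(pair(0, 0), 2), 2)) = 1 + max(2, 0) = 3
depth(pair(2, 0)) = 1 + max(0, 0) = 1
depth(pair(2, pair(2, 0))) = 1 + max(0, 1) = 2
depth(pair(2, 2)) = 1 + max(0, 0) = 1
depth(pair(pair(2, pair(2, 0)), pair(2, 2))) = 1 + max(2, 1) = 3
depth(pair(pair(pair(pair(0, 0), 2), 2), pair(pair(2, pair(2, 0)), pair(2, 2)))) = 1 + max(3, 3) = 4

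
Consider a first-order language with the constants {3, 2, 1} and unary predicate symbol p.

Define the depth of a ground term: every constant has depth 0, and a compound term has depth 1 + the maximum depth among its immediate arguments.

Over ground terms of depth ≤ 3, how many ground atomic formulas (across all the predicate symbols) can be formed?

First count ground terms of depth ≤ 3.
With no function symbols every ground term is a constant, so there are exactly 3 ground terms at every depth bound.
N_0 = 3
N_1 = 3
N_2 = 3
N_3 = 3
Explicitly: 3, 2, 1.
So |H| = 3.
Ground atoms are formed by filling each argument slot of a predicate with a term from H, so an r-ary predicate gives |H|^r atoms:
  p: 3
Total ground atoms: 3.

3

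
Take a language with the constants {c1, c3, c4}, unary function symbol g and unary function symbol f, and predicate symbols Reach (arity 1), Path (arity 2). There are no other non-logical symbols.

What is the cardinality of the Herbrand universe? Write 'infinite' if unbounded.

The signature has at least one function symbol (g, arity 1) and at least one constant (c1).
Iterating g gives infinitely many distinct ground terms: c1, g(c1), g(g(c1)), ...
So the Herbrand universe is infinite.

infinite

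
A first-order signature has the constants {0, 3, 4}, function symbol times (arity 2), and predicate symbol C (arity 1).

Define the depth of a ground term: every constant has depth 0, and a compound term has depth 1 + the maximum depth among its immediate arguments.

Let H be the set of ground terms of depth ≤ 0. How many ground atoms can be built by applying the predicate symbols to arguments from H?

First count ground terms of depth ≤ 0.
Let N_k count ground terms of depth at most k. Each non-constant term of depth ≤ k is some function symbol applied to depth-≤(k−1) arguments, giving N_k = 3 + N_{k-1}^2.
N_0 = 3
So |H| = 3.
A ground atom is a predicate applied to a tuple of terms from H, so the count is the sum over predicates of |H|^arity:
  C: 3
Total ground atoms: 3.

3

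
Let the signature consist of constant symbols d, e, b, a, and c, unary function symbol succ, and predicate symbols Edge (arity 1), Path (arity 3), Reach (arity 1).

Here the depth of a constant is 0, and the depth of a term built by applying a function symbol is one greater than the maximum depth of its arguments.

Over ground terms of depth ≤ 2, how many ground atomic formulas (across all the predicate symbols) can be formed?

First count ground terms of depth ≤ 2.
If N_k denotes the number of depth-≤k ground terms, the 5 constants give N_0 = 5, and each function symbol of arity r contributes N_{k-1}^r new terms at level k: N_k = 5 + N_{k-1}.
N_0 = 5
N_1 = 5 + 5 = 10
N_2 = 5 + 10 = 15
So |H| = 15.
Ground atoms are formed by filling each argument slot of a predicate with a term from H, so an r-ary predicate gives |H|^r atoms:
  Edge: 15;  Path: 15^3 = 3375;  Reach: 15
Total ground atoms: 15 + 3375 + 15 = 3405.

3405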